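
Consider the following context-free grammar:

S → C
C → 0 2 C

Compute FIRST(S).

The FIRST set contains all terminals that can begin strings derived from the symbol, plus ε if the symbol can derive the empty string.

We compute FIRST(S) using the standard algorithm.
FIRST(C) = {0}
FIRST(S) = {0}
Therefore, FIRST(S) = {0}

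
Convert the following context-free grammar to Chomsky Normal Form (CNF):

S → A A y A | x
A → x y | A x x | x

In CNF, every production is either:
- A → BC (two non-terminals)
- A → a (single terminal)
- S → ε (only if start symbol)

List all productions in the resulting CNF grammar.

TY → y; S → x; TX → x; A → x; S → A X0; X0 → A X1; X1 → TY A; A → TX TY; A → A X2; X2 → TX TX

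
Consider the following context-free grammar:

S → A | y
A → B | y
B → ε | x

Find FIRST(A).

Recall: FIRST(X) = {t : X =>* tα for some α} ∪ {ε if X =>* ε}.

We compute FIRST(A) using the standard algorithm.
FIRST(A) = {x, y, ε}
FIRST(B) = {x, ε}
FIRST(S) = {x, y, ε}
Therefore, FIRST(A) = {x, y, ε}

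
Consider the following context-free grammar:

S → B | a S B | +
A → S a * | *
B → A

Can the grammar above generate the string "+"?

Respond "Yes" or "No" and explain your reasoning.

Yes - a valid derivation exists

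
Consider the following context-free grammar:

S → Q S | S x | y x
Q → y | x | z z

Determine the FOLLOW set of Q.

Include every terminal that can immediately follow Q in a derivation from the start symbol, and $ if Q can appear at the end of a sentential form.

We compute FOLLOW(Q) using the standard algorithm.
FOLLOW(S) starts with {$}.
FIRST(Q) = {x, y, z}
FIRST(S) = {x, y, z}
FOLLOW(Q) = {x, y, z}
FOLLOW(S) = {$, x}
Therefore, FOLLOW(Q) = {x, y, z}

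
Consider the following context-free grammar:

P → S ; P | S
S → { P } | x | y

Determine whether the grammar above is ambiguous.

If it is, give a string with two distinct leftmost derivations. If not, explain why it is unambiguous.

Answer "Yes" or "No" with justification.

No - the grammar is unambiguous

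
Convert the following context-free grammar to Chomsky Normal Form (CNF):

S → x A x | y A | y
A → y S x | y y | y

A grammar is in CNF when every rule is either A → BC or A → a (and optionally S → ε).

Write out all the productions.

TX → x; TY → y; S → y; A → y; S → TX X0; X0 → A TX; S → TY A; A → TY X1; X1 → S TX; A → TY TY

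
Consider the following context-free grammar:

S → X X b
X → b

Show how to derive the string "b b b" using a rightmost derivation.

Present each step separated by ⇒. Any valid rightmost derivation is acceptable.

S ⇒ X X b ⇒ X b b ⇒ b b b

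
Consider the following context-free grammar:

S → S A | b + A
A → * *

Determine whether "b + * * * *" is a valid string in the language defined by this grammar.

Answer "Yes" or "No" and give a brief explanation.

Yes - a valid derivation exists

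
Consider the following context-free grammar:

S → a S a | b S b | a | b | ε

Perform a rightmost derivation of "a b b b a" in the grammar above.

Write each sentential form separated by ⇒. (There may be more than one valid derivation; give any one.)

S ⇒ a S a ⇒ a b S b a ⇒ a b b b a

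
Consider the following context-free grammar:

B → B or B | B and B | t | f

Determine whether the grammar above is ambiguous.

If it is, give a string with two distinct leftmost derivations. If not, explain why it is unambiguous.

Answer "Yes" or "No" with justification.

Yes - the string 'f and f or t or f and f' has two distinct leftmost derivations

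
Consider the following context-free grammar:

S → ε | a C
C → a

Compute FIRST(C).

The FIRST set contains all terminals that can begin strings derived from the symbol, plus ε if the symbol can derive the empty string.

We compute FIRST(C) using the standard algorithm.
FIRST(C) = {a}
FIRST(S) = {a, ε}
Therefore, FIRST(C) = {a}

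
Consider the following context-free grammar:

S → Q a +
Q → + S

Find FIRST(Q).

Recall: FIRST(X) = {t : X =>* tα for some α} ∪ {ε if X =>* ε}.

We compute FIRST(Q) using the standard algorithm.
FIRST(Q) = {+}
FIRST(S) = {+}
Therefore, FIRST(Q) = {+}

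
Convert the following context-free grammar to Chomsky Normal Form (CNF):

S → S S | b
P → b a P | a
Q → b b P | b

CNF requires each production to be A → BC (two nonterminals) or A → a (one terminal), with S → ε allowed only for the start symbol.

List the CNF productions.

S → b; TB → b; TA → a; P → a; Q → b; S → S S; P → TB X0; X0 → TA P; Q → TB X1; X1 → TB P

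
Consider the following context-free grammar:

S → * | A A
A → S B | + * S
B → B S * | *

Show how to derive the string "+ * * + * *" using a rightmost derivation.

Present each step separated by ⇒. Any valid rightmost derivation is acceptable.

S ⇒ A A ⇒ A + * S ⇒ A + * * ⇒ + * S + * * ⇒ + * * + * *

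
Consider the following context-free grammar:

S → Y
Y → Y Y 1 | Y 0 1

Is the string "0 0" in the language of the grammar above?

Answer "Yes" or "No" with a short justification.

No - no valid derivation exists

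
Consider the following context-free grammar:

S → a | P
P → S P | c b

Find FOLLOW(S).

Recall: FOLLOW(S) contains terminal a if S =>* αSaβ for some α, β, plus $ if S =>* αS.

We compute FOLLOW(S) using the standard algorithm.
FOLLOW(S) starts with {$}.
FIRST(P) = {a, c}
FIRST(S) = {a, c}
FOLLOW(P) = {$, a, c}
FOLLOW(S) = {$, a, c}
Therefore, FOLLOW(S) = {$, a, c}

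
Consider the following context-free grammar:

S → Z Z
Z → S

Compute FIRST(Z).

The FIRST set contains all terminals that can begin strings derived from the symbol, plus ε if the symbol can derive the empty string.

We compute FIRST(Z) using the standard algorithm.
FIRST(S) = {}
FIRST(Z) = {}
Therefore, FIRST(Z) = {}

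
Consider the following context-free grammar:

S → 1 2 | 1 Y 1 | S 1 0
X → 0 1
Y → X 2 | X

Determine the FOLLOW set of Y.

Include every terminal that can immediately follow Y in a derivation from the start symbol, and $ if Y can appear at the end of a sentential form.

We compute FOLLOW(Y) using the standard algorithm.
FOLLOW(S) starts with {$}.
FIRST(S) = {1}
FIRST(X) = {0}
FIRST(Y) = {0}
FOLLOW(S) = {$, 1}
FOLLOW(X) = {1, 2}
FOLLOW(Y) = {1}
Therefore, FOLLOW(Y) = {1}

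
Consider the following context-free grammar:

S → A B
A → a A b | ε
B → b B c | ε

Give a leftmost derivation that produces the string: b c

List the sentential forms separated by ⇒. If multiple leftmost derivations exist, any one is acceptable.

S ⇒ A B ⇒ B ⇒ b B c ⇒ b c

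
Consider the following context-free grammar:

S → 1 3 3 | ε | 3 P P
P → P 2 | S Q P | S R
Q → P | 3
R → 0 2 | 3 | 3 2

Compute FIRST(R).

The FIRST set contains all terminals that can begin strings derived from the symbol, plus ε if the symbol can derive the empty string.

We compute FIRST(R) using the standard algorithm.
FIRST(P) = {0, 1, 3}
FIRST(Q) = {0, 1, 3}
FIRST(R) = {0, 3}
FIRST(S) = {1, 3, ε}
Therefore, FIRST(R) = {0, 3}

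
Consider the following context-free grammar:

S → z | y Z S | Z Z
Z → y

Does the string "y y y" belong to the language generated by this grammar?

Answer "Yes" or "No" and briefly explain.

No - no valid derivation exists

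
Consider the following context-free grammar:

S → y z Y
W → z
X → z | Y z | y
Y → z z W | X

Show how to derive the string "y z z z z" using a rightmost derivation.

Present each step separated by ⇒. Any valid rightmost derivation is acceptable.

S ⇒ y z Y ⇒ y z z z W ⇒ y z z z z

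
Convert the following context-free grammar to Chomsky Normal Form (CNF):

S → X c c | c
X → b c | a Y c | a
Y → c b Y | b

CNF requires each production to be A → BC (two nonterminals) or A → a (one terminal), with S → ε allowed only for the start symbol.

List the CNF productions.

TC → c; S → c; TB → b; TA → a; X → a; Y → b; S → X X0; X0 → TC TC; X → TB TC; X → TA X1; X1 → Y TC; Y → TC X2; X2 → TB Y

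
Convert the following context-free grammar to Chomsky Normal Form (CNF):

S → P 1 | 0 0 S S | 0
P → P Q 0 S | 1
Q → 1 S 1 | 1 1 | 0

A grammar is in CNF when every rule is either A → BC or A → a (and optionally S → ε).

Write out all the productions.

T1 → 1; T0 → 0; S → 0; P → 1; Q → 0; S → P T1; S → T0 X0; X0 → T0 X1; X1 → S S; P → P X2; X2 → Q X3; X3 → T0 S; Q → T1 X4; X4 → S T1; Q → T1 T1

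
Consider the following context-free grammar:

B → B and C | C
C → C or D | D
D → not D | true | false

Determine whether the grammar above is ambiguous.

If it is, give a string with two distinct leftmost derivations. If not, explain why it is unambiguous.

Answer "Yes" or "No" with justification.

No - the grammar is unambiguous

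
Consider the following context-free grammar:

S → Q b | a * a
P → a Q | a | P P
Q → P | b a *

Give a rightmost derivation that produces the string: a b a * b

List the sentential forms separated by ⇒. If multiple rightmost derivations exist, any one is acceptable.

S ⇒ Q b ⇒ P b ⇒ a Q b ⇒ a b a * b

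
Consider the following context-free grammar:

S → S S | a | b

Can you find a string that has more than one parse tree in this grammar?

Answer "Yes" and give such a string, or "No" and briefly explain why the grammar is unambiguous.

Yes - the string 'a b a a b b' has two distinct parse trees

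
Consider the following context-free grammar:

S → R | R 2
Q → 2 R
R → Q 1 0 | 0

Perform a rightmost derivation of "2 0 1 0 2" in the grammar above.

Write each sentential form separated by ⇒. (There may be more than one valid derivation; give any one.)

S ⇒ R 2 ⇒ Q 1 0 2 ⇒ 2 R 1 0 2 ⇒ 2 0 1 0 2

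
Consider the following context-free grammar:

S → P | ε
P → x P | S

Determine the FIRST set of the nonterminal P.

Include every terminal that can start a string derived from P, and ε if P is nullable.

We compute FIRST(P) using the standard algorithm.
FIRST(P) = {x, ε}
FIRST(S) = {x, ε}
Therefore, FIRST(P) = {x, ε}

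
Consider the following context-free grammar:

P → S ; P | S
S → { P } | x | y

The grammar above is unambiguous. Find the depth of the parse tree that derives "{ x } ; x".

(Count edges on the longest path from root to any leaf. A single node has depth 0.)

4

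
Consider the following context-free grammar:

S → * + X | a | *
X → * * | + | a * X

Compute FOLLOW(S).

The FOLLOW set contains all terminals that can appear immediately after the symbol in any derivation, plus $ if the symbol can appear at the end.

We compute FOLLOW(S) using the standard algorithm.
FOLLOW(S) starts with {$}.
FIRST(S) = {*, a}
FIRST(X) = {*, +, a}
FOLLOW(S) = {$}
FOLLOW(X) = {$}
Therefore, FOLLOW(S) = {$}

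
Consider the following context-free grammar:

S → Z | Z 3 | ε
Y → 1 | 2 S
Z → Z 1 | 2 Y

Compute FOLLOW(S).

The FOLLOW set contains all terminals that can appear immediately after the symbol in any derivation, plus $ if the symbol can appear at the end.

We compute FOLLOW(S) using the standard algorithm.
FOLLOW(S) starts with {$}.
FIRST(S) = {2, ε}
FIRST(Y) = {1, 2}
FIRST(Z) = {2}
FOLLOW(S) = {$, 1, 3}
FOLLOW(Y) = {$, 1, 3}
FOLLOW(Z) = {$, 1, 3}
Therefore, FOLLOW(S) = {$, 1, 3}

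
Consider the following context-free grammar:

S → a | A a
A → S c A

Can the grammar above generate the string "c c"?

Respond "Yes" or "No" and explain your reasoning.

No - no valid derivation exists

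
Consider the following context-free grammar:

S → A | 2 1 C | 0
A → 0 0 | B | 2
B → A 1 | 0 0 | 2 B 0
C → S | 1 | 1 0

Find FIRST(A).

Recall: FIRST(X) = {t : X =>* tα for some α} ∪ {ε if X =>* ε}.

We compute FIRST(A) using the standard algorithm.
FIRST(A) = {0, 2}
FIRST(B) = {0, 2}
FIRST(C) = {0, 1, 2}
FIRST(S) = {0, 2}
Therefore, FIRST(A) = {0, 2}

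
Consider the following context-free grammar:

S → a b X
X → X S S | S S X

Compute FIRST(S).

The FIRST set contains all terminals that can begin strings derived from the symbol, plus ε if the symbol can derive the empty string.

We compute FIRST(S) using the standard algorithm.
FIRST(S) = {a}
FIRST(X) = {a}
Therefore, FIRST(S) = {a}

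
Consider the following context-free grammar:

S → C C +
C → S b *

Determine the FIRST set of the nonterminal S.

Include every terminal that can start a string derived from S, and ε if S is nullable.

We compute FIRST(S) using the standard algorithm.
FIRST(C) = {}
FIRST(S) = {}
Therefore, FIRST(S) = {}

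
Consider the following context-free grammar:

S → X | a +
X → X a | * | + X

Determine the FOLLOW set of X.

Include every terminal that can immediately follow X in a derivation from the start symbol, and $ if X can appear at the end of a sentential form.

We compute FOLLOW(X) using the standard algorithm.
FOLLOW(S) starts with {$}.
FIRST(S) = {*, +, a}
FIRST(X) = {*, +}
FOLLOW(S) = {$}
FOLLOW(X) = {$, a}
Therefore, FOLLOW(X) = {$, a}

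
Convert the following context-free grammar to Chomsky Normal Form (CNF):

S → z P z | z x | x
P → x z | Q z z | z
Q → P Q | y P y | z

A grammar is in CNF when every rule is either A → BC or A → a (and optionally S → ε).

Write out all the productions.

TZ → z; TX → x; S → x; P → z; TY → y; Q → z; S → TZ X0; X0 → P TZ; S → TZ TX; P → TX TZ; P → Q X1; X1 → TZ TZ; Q → P Q; Q → TY X2; X2 → P TY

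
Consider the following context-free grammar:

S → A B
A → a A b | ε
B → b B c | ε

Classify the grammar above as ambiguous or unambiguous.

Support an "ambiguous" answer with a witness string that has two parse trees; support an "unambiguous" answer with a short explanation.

Unambiguous - every string in the language has a unique parse tree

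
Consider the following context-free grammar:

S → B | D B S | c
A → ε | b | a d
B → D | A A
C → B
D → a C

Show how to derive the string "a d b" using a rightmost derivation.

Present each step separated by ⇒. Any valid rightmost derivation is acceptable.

S ⇒ B ⇒ A A ⇒ A b ⇒ a d b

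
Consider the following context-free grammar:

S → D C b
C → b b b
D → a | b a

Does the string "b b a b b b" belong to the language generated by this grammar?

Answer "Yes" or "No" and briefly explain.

No - no valid derivation exists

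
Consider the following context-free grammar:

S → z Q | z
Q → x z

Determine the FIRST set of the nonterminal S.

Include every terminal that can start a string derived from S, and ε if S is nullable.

We compute FIRST(S) using the standard algorithm.
FIRST(Q) = {x}
FIRST(S) = {z}
Therefore, FIRST(S) = {z}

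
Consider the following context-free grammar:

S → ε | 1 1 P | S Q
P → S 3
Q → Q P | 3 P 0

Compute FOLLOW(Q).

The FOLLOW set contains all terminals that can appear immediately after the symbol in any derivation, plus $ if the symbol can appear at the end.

We compute FOLLOW(Q) using the standard algorithm.
FOLLOW(S) starts with {$}.
FIRST(P) = {1, 3}
FIRST(Q) = {3}
FIRST(S) = {1, 3, ε}
FOLLOW(P) = {$, 0, 1, 3}
FOLLOW(Q) = {$, 1, 3}
FOLLOW(S) = {$, 3}
Therefore, FOLLOW(Q) = {$, 1, 3}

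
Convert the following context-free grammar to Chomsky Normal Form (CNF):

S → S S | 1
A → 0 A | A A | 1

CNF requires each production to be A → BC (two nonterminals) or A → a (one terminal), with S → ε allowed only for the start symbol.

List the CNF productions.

S → 1; T0 → 0; A → 1; S → S S; A → T0 A; A → A A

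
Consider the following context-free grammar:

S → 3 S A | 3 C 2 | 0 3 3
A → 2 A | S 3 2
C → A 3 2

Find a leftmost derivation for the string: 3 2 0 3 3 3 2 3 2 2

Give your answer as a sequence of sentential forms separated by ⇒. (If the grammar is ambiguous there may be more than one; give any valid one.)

S ⇒ 3 C 2 ⇒ 3 A 3 2 2 ⇒ 3 2 A 3 2 2 ⇒ 3 2 S 3 2 3 2 2 ⇒ 3 2 0 3 3 3 2 3 2 2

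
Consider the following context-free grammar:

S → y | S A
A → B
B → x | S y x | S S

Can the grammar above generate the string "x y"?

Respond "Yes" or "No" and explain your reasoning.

No - no valid derivation exists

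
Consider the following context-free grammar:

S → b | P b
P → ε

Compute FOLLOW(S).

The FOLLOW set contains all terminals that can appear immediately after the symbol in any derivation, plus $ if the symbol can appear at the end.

We compute FOLLOW(S) using the standard algorithm.
FOLLOW(S) starts with {$}.
FIRST(P) = {ε}
FIRST(S) = {b}
FOLLOW(P) = {b}
FOLLOW(S) = {$}
Therefore, FOLLOW(S) = {$}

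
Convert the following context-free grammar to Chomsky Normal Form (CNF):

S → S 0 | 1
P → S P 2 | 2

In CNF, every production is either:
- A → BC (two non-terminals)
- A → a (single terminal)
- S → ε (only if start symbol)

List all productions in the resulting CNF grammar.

T0 → 0; S → 1; T2 → 2; P → 2; S → S T0; P → S X0; X0 → P T2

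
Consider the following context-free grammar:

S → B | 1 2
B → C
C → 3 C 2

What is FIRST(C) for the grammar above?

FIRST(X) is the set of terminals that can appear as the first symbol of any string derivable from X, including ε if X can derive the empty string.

We compute FIRST(C) using the standard algorithm.
FIRST(B) = {3}
FIRST(C) = {3}
FIRST(S) = {1, 3}
Therefore, FIRST(C) = {3}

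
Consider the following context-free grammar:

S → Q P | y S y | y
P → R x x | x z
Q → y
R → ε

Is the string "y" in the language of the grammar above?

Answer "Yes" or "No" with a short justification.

Yes - a valid derivation exists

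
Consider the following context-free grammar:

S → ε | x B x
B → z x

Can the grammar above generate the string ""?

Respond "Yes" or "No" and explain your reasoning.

Yes - a valid derivation exists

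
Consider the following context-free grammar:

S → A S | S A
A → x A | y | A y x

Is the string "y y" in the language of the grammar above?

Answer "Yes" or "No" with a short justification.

No - no valid derivation exists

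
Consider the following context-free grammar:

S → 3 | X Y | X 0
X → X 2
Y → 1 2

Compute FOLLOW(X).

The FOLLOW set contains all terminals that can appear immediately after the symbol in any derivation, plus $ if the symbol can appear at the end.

We compute FOLLOW(X) using the standard algorithm.
FOLLOW(S) starts with {$}.
FIRST(S) = {3}
FIRST(X) = {}
FIRST(Y) = {1}
FOLLOW(S) = {$}
FOLLOW(X) = {0, 1, 2}
FOLLOW(Y) = {$}
Therefore, FOLLOW(X) = {0, 1, 2}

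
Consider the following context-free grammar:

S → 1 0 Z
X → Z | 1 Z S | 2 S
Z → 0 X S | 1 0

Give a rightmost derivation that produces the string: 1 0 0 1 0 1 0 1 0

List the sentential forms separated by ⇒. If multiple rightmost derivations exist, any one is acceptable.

S ⇒ 1 0 Z ⇒ 1 0 0 X S ⇒ 1 0 0 X 1 0 Z ⇒ 1 0 0 X 1 0 1 0 ⇒ 1 0 0 Z 1 0 1 0 ⇒ 1 0 0 1 0 1 0 1 0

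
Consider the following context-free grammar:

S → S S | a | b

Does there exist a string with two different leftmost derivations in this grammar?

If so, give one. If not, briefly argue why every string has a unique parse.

Yes - the string 'b b a b' has two distinct leftmost derivations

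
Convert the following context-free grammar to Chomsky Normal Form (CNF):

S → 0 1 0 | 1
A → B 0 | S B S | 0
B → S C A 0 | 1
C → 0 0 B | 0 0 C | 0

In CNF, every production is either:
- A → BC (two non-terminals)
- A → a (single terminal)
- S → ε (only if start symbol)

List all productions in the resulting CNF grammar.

T0 → 0; T1 → 1; S → 1; A → 0; B → 1; C → 0; S → T0 X0; X0 → T1 T0; A → B T0; A → S X1; X1 → B S; B → S X2; X2 → C X3; X3 → A T0; C → T0 X4; X4 → T0 B; C → T0 X5; X5 → T0 C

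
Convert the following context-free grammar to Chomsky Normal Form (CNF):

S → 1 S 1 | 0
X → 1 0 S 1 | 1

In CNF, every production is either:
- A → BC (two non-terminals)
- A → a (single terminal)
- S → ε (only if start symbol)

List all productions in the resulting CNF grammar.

T1 → 1; S → 0; T0 → 0; X → 1; S → T1 X0; X0 → S T1; X → T1 X1; X1 → T0 X2; X2 → S T1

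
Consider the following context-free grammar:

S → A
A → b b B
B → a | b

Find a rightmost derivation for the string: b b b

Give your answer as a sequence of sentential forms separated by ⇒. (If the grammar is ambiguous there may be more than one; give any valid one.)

S ⇒ A ⇒ b b B ⇒ b b b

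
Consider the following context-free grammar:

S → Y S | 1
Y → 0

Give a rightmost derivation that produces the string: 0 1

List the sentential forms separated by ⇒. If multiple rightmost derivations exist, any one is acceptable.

S ⇒ Y S ⇒ Y 1 ⇒ 0 1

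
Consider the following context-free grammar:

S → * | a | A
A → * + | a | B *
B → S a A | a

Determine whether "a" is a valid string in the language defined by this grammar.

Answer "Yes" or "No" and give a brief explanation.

Yes - a valid derivation exists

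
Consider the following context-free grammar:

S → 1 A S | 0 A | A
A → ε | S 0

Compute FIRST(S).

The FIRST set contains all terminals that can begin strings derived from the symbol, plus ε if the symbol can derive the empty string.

We compute FIRST(S) using the standard algorithm.
FIRST(A) = {0, 1, ε}
FIRST(S) = {0, 1, ε}
Therefore, FIRST(S) = {0, 1, ε}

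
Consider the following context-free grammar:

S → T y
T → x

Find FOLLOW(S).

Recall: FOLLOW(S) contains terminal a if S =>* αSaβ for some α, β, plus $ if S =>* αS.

We compute FOLLOW(S) using the standard algorithm.
FOLLOW(S) starts with {$}.
FIRST(S) = {x}
FIRST(T) = {x}
FOLLOW(S) = {$}
FOLLOW(T) = {y}
Therefore, FOLLOW(S) = {$}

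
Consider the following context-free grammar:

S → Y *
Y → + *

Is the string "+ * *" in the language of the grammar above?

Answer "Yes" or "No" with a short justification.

Yes - a valid derivation exists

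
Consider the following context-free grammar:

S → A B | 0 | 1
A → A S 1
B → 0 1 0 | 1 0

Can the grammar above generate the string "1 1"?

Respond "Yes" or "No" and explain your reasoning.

No - no valid derivation exists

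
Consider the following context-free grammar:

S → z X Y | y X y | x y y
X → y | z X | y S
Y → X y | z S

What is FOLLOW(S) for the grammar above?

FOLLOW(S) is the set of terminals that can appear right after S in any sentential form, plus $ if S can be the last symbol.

We compute FOLLOW(S) using the standard algorithm.
FOLLOW(S) starts with {$}.
FIRST(S) = {x, y, z}
FIRST(X) = {y, z}
FIRST(Y) = {y, z}
FOLLOW(S) = {$, y, z}
FOLLOW(X) = {y, z}
FOLLOW(Y) = {$, y, z}
Therefore, FOLLOW(S) = {$, y, z}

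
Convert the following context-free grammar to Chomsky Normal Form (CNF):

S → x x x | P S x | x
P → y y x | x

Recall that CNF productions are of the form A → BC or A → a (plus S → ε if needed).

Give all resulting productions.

TX → x; S → x; TY → y; P → x; S → TX X0; X0 → TX TX; S → P X1; X1 → S TX; P → TY X2; X2 → TY TX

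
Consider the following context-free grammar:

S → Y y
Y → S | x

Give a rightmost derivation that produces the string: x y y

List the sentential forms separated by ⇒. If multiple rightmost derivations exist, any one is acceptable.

S ⇒ Y y ⇒ S y ⇒ Y y y ⇒ x y y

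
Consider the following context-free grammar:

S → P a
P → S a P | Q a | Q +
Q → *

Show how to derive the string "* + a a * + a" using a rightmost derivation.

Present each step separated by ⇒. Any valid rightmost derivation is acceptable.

S ⇒ P a ⇒ S a P a ⇒ S a Q + a ⇒ S a * + a ⇒ P a a * + a ⇒ Q + a a * + a ⇒ * + a a * + a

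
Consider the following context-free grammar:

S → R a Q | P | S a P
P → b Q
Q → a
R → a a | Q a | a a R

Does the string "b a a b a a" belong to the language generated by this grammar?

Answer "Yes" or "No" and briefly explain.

No - no valid derivation exists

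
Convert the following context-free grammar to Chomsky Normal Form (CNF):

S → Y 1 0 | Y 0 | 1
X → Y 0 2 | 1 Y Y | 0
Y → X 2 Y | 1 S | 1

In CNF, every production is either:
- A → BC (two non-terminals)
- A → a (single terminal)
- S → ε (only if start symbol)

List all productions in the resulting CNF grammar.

T1 → 1; T0 → 0; S → 1; T2 → 2; X → 0; Y → 1; S → Y X0; X0 → T1 T0; S → Y T0; X → Y X1; X1 → T0 T2; X → T1 X2; X2 → Y Y; Y → X X3; X3 → T2 Y; Y → T1 S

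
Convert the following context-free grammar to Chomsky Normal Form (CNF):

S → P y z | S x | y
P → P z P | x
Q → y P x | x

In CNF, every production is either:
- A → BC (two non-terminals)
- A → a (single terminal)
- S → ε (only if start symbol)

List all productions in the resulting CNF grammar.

TY → y; TZ → z; TX → x; S → y; P → x; Q → x; S → P X0; X0 → TY TZ; S → S TX; P → P X1; X1 → TZ P; Q → TY X2; X2 → P TX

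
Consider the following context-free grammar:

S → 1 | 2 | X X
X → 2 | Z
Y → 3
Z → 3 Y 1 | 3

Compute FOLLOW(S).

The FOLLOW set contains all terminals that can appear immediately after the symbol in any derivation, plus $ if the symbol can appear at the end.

We compute FOLLOW(S) using the standard algorithm.
FOLLOW(S) starts with {$}.
FIRST(S) = {1, 2, 3}
FIRST(X) = {2, 3}
FIRST(Y) = {3}
FIRST(Z) = {3}
FOLLOW(S) = {$}
FOLLOW(X) = {$, 2, 3}
FOLLOW(Y) = {1}
FOLLOW(Z) = {$, 2, 3}
Therefore, FOLLOW(S) = {$}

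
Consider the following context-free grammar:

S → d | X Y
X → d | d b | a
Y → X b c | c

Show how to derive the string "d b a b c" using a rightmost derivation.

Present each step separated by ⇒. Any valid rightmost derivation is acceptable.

S ⇒ X Y ⇒ X X b c ⇒ X a b c ⇒ d b a b c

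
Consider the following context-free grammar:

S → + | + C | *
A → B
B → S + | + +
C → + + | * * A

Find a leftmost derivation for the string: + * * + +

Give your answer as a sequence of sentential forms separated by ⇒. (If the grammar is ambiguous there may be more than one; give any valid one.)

S ⇒ + C ⇒ + * * A ⇒ + * * B ⇒ + * * + +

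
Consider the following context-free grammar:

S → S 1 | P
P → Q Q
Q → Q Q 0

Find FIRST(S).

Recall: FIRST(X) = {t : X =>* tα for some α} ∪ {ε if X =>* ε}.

We compute FIRST(S) using the standard algorithm.
FIRST(P) = {}
FIRST(Q) = {}
FIRST(S) = {}
Therefore, FIRST(S) = {}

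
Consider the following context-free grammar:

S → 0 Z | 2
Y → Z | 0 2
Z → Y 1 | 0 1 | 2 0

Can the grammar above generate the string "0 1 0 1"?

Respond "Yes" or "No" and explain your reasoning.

No - no valid derivation exists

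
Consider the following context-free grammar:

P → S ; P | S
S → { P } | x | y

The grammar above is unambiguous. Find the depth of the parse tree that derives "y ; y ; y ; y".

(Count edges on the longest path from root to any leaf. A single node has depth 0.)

5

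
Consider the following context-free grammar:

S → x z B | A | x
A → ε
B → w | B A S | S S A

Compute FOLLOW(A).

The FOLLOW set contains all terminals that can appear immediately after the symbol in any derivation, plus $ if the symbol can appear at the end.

We compute FOLLOW(A) using the standard algorithm.
FOLLOW(S) starts with {$}.
FIRST(A) = {ε}
FIRST(B) = {w, x, ε}
FIRST(S) = {x, ε}
FOLLOW(A) = {$, x}
FOLLOW(B) = {$, x}
FOLLOW(S) = {$, x}
Therefore, FOLLOW(A) = {$, x}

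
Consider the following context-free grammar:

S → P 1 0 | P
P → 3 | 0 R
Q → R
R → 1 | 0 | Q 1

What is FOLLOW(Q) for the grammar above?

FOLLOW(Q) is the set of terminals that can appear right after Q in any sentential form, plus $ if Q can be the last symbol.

We compute FOLLOW(Q) using the standard algorithm.
FOLLOW(S) starts with {$}.
FIRST(P) = {0, 3}
FIRST(Q) = {0, 1}
FIRST(R) = {0, 1}
FIRST(S) = {0, 3}
FOLLOW(P) = {$, 1}
FOLLOW(Q) = {1}
FOLLOW(R) = {$, 1}
FOLLOW(S) = {$}
Therefore, FOLLOW(Q) = {1}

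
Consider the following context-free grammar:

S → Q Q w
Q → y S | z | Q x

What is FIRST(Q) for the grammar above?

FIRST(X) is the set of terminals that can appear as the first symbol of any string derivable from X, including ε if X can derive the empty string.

We compute FIRST(Q) using the standard algorithm.
FIRST(Q) = {y, z}
FIRST(S) = {y, z}
Therefore, FIRST(Q) = {y, z}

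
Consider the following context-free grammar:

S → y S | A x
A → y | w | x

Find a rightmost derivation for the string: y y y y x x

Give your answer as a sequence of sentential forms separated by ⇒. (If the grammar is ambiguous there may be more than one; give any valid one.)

S ⇒ y S ⇒ y y S ⇒ y y y S ⇒ y y y y S ⇒ y y y y A x ⇒ y y y y x x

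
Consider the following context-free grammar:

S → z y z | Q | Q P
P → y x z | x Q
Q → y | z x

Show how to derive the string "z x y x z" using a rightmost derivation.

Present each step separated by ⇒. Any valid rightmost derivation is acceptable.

S ⇒ Q P ⇒ Q y x z ⇒ z x y x z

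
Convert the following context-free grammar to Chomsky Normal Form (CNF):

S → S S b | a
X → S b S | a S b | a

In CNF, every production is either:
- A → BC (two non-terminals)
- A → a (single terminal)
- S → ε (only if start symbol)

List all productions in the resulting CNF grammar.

TB → b; S → a; TA → a; X → a; S → S X0; X0 → S TB; X → S X1; X1 → TB S; X → TA X2; X2 → S TB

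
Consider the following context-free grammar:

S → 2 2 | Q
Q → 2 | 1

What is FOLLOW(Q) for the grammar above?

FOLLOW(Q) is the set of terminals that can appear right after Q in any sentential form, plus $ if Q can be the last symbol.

We compute FOLLOW(Q) using the standard algorithm.
FOLLOW(S) starts with {$}.
FIRST(Q) = {1, 2}
FIRST(S) = {1, 2}
FOLLOW(Q) = {$}
FOLLOW(S) = {$}
Therefore, FOLLOW(Q) = {$}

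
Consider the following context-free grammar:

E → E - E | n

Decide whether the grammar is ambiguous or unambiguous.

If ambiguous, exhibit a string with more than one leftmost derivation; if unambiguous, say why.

Ambiguous - the string 'n - n - n' has two distinct leftmost derivations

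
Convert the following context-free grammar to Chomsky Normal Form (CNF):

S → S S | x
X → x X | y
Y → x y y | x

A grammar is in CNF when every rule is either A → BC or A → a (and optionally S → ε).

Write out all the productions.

S → x; TX → x; X → y; TY → y; Y → x; S → S S; X → TX X; Y → TX X0; X0 → TY TY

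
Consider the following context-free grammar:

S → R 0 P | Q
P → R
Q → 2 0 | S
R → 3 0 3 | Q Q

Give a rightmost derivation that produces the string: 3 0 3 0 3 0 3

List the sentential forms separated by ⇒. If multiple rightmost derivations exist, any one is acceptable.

S ⇒ R 0 P ⇒ R 0 R ⇒ R 0 3 0 3 ⇒ 3 0 3 0 3 0 3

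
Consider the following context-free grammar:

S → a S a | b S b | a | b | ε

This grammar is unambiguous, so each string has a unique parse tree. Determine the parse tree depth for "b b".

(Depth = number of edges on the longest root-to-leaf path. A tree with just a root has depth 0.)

2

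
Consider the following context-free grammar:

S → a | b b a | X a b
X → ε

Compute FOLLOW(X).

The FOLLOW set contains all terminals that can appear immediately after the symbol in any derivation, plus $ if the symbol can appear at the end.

We compute FOLLOW(X) using the standard algorithm.
FOLLOW(S) starts with {$}.
FIRST(S) = {a, b}
FIRST(X) = {ε}
FOLLOW(S) = {$}
FOLLOW(X) = {a}
Therefore, FOLLOW(X) = {a}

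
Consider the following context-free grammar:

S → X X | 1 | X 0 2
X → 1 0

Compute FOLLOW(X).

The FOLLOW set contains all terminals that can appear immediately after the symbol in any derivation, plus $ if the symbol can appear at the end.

We compute FOLLOW(X) using the standard algorithm.
FOLLOW(S) starts with {$}.
FIRST(S) = {1}
FIRST(X) = {1}
FOLLOW(S) = {$}
FOLLOW(X) = {$, 0, 1}
Therefore, FOLLOW(X) = {$, 0, 1}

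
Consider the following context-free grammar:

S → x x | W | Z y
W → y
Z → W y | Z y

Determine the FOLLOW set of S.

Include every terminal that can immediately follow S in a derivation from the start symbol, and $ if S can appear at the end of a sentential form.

We compute FOLLOW(S) using the standard algorithm.
FOLLOW(S) starts with {$}.
FIRST(S) = {x, y}
FIRST(W) = {y}
FIRST(Z) = {y}
FOLLOW(S) = {$}
FOLLOW(W) = {$, y}
FOLLOW(Z) = {y}
Therefore, FOLLOW(S) = {$}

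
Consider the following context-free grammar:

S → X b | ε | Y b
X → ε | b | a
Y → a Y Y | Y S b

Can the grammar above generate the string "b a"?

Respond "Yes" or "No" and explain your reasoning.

No - no valid derivation exists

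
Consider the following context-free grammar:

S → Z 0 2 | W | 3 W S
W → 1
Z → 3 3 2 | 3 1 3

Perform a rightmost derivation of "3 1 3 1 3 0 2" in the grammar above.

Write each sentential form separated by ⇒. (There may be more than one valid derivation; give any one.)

S ⇒ 3 W S ⇒ 3 W Z 0 2 ⇒ 3 W 3 1 3 0 2 ⇒ 3 1 3 1 3 0 2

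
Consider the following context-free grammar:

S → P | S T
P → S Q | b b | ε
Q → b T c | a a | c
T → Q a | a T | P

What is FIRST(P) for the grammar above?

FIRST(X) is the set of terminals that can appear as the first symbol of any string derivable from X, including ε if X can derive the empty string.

We compute FIRST(P) using the standard algorithm.
FIRST(P) = {a, b, c, ε}
FIRST(Q) = {a, b, c}
FIRST(S) = {a, b, c, ε}
FIRST(T) = {a, b, c, ε}
Therefore, FIRST(P) = {a, b, c, ε}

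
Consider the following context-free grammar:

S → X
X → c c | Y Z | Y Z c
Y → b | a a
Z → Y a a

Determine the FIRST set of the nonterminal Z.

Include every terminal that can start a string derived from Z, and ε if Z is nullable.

We compute FIRST(Z) using the standard algorithm.
FIRST(S) = {a, b, c}
FIRST(X) = {a, b, c}
FIRST(Y) = {a, b}
FIRST(Z) = {a, b}
Therefore, FIRST(Z) = {a, b}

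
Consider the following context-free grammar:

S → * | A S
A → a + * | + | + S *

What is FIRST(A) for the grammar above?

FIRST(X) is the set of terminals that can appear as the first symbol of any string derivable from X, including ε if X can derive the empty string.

We compute FIRST(A) using the standard algorithm.
FIRST(A) = {+, a}
FIRST(S) = {*, +, a}
Therefore, FIRST(A) = {+, a}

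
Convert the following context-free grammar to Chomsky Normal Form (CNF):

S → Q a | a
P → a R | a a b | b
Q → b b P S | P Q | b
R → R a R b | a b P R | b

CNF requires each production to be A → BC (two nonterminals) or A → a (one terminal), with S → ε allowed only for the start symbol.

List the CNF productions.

TA → a; S → a; TB → b; P → b; Q → b; R → b; S → Q TA; P → TA R; P → TA X0; X0 → TA TB; Q → TB X1; X1 → TB X2; X2 → P S; Q → P Q; R → R X3; X3 → TA X4; X4 → R TB; R → TA X5; X5 → TB X6; X6 → P R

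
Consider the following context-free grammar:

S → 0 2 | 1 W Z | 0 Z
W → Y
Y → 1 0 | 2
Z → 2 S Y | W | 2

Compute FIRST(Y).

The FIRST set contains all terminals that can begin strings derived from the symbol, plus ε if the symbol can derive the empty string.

We compute FIRST(Y) using the standard algorithm.
FIRST(S) = {0, 1}
FIRST(W) = {1, 2}
FIRST(Y) = {1, 2}
FIRST(Z) = {1, 2}
Therefore, FIRST(Y) = {1, 2}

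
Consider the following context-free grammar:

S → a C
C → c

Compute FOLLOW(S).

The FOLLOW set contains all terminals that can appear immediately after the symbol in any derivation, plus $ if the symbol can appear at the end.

We compute FOLLOW(S) using the standard algorithm.
FOLLOW(S) starts with {$}.
FIRST(C) = {c}
FIRST(S) = {a}
FOLLOW(C) = {$}
FOLLOW(S) = {$}
Therefore, FOLLOW(S) = {$}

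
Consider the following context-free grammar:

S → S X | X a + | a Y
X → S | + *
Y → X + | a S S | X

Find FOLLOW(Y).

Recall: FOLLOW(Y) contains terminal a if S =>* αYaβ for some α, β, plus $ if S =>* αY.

We compute FOLLOW(Y) using the standard algorithm.
FOLLOW(S) starts with {$}.
FIRST(S) = {+, a}
FIRST(X) = {+, a}
FIRST(Y) = {+, a}
FOLLOW(S) = {$, +, a}
FOLLOW(X) = {$, +, a}
FOLLOW(Y) = {$, +, a}
Therefore, FOLLOW(Y) = {$, +, a}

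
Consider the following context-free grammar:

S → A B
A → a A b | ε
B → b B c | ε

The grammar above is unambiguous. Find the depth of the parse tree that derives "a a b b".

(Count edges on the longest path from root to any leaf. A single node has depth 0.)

4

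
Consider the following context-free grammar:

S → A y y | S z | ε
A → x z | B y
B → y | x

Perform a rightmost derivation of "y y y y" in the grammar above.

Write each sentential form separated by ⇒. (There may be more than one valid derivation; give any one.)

S ⇒ A y y ⇒ B y y y ⇒ y y y y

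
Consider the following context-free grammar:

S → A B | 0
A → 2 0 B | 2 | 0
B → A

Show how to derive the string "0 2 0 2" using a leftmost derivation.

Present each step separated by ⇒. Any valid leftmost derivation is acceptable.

S ⇒ A B ⇒ 0 B ⇒ 0 A ⇒ 0 2 0 B ⇒ 0 2 0 A ⇒ 0 2 0 2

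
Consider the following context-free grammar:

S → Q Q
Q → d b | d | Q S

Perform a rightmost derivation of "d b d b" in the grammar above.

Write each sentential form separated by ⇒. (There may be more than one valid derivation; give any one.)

S ⇒ Q Q ⇒ Q d b ⇒ d b d b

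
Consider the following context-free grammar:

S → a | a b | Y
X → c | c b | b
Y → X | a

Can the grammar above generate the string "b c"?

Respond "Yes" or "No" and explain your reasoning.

No - no valid derivation exists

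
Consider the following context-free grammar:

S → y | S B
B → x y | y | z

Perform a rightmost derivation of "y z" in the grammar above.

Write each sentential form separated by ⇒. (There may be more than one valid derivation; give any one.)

S ⇒ S B ⇒ S z ⇒ y z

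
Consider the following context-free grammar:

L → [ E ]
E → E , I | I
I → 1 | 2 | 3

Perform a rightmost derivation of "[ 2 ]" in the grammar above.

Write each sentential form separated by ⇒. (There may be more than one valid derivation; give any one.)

L ⇒ [ E ] ⇒ [ I ] ⇒ [ 2 ]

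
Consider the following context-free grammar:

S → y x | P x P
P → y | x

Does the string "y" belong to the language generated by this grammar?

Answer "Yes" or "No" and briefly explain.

No - no valid derivation exists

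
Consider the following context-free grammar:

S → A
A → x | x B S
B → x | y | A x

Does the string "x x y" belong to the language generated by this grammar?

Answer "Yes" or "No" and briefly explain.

No - no valid derivation exists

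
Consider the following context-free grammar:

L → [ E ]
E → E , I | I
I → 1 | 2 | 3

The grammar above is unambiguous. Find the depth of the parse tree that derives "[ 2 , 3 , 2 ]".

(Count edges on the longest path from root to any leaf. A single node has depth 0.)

5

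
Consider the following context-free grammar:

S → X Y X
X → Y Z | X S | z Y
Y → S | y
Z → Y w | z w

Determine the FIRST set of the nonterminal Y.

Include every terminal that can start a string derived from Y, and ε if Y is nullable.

We compute FIRST(Y) using the standard algorithm.
FIRST(S) = {y, z}
FIRST(X) = {y, z}
FIRST(Y) = {y, z}
FIRST(Z) = {y, z}
Therefore, FIRST(Y) = {y, z}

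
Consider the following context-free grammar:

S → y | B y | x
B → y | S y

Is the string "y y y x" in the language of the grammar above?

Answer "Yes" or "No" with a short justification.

No - no valid derivation exists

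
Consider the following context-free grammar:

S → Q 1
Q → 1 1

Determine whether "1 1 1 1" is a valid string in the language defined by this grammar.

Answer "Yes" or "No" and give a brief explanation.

No - no valid derivation exists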